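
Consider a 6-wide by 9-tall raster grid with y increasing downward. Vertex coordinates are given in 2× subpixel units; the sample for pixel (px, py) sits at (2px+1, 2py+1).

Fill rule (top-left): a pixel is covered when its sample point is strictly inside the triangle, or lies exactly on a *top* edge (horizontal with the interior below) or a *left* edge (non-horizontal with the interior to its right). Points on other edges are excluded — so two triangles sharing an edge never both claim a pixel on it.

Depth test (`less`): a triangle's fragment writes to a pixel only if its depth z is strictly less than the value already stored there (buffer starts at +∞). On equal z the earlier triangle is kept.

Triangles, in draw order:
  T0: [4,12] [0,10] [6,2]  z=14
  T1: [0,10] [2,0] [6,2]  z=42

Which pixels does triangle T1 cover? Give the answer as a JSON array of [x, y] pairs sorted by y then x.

T0:
  2·area = 44
  edge (4, 12)→(0, 10): d=(-4,-2) top-left  bias=+0
  edge (0, 10)→(6, 2): d=(6,-8) top-left  bias=+0
  edge (6, 2)→(4, 12): d=(-2,10) right/bottom  bias=-1
    (2,2)@(5, 5): e=[30,10,4] → #
    (3,2)@(7, 5): e=[34,26,-16] → ·
    (1,3)@(3, 7): e=[18,6,20] → #
    (2,3)@(5, 7): e=[22,22,0] → ·  [on edge]
    (0,4)@(1, 9): e=[6,2,36] → #
    (2,4)@(5, 9): e=[14,34,-4] → ·
    (0,5)@(1, 11): e=[-2,14,32] → ·
    (1,5)@(3, 11): e=[2,30,12] → #
    (2,5)@(5, 11): e=[6,46,-8] → ·
    (1,6)@(3, 13): e=[-6,42,8] → ·
    (1,8)@(3, 17): e=[-22,66,0] → ·  [on edge]
  covered (5 px):
    · · · · · ·
    · · · · · ·
    · · # · · ·
    · # · · · ·
    # # · · · ·
    · # · · · ·
    · · · · · ·
    · · · · · ·
    · · · · · ·
T1:
  2·area = 44
  edge (0, 10)→(2, 0): d=(2,-10) top-left  bias=+0
  edge (2, 0)→(6, 2): d=(4,2) right/bottom  bias=-1
  edge (6, 2)→(0, 10): d=(-6,8) right/bottom  bias=-1
    (1,0)@(3, 1): e=[12,2,30] → #
    (2,0)@(5, 1): e=[32,-2,14] → ·
    (1,1)@(3, 3): e=[16,10,18] → #
    (2,1)@(5, 3): e=[36,6,2] → #
    (3,1)@(7, 3): e=[56,2,-14] → ·
    (0,2)@(1, 5): e=[0,22,22] → #  [on edge]
    (2,2)@(5, 5): e=[40,14,-10] → ·
    (0,3)@(1, 7): e=[4,30,10] → #
    (1,3)@(3, 7): e=[24,26,-6] → ·
    (0,4)@(1, 9): e=[8,38,-2] → ·
  covered (6 px):
    · # · · · ·
    · # # · · ·
    # # · · · ·
    # · · · · ·
    · · · · · ·
    · · · · · ·
    · · · · · ·
    · · · · · ·
    · · · · · ·

Result: [[1,0],[1,1],[2,1],[0,2],[1,2],[0,3]]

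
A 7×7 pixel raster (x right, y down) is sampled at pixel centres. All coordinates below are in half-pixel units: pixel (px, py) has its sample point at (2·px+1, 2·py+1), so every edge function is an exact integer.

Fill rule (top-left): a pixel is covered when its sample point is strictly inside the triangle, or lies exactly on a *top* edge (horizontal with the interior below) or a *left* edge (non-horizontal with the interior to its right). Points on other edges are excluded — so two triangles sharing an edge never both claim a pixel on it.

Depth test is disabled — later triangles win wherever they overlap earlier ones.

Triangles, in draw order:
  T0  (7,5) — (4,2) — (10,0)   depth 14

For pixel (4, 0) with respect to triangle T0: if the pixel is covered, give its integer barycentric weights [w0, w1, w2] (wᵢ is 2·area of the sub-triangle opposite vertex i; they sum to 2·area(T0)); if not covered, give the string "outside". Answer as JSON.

T0:
  2·area = 24
  edge (7, 5)→(4, 2): d=(-3,-3) top-left  bias=+0
  edge (4, 2)→(10, 0): d=(6,-2) top-left  bias=+0
  edge (10, 0)→(7, 5): d=(-3,5) right/bottom  bias=-1
    (1,0)@(3, 1): e=[0,-8,32] → ·  [on edge]
    (3,0)@(7, 1): e=[12,0,12] → #  [on edge]
    (4,0)@(9, 1): e=[18,4,2] → #
    (5,0)@(11, 1): e=[24,8,-8] → ·
    (0,1)@(1, 3): e=[-12,0,36] → ·  [on edge]
    (2,1)@(5, 3): e=[0,8,16] → #  [on edge]
    (4,1)@(9, 3): e=[12,16,-4] → ·
    (2,2)@(5, 5): e=[-6,20,10] → ·
    (3,2)@(7, 5): e=[0,24,0] → ·  [on edge]
    (4,3)@(9, 7): e=[0,40,-16] → ·  [on edge]
    (5,4)@(11, 9): e=[0,56,-32] → ·  [on edge]
    (6,5)@(13, 11): e=[0,72,-48] → ·  [on edge]
  covered (4 px):
    · · · # # · ·
    · · # # · · ·
    · · · · · · ·
    · · · · · · ·
    · · · · · · ·
    · · · · · · ·
    · · · · · · ·

Answer: [4,2,18]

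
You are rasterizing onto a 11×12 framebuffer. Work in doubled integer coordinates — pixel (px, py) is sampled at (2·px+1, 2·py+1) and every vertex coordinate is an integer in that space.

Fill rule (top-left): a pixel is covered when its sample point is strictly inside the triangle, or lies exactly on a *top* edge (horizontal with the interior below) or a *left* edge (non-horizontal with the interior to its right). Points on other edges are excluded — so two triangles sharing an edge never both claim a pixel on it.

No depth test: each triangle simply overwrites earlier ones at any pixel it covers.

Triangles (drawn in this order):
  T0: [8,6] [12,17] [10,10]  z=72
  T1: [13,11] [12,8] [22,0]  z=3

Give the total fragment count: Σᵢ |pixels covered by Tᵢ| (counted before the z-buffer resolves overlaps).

T0:
  2·area = 6  (B↔C swapped to make it positive)
  edge (8, 6)→(10, 10): d=(2,4) right/bottom  bias=-1
  edge (10, 10)→(12, 17): d=(2,7) right/bottom  bias=-1
  edge (12, 17)→(8, 6): d=(-4,-11) top-left  bias=+0
  covered (0 px):
    · · · · · · · · · · ·
    · · · · · · · · · · ·
    · · · · · · · · · · ·
    · · · · · · · · · · ·
    · · · · · · · · · · ·
    · · · · · · · · · · ·
    · · · · · · · · · · ·
    · · · · · · · · · · ·
    · · · · · · · · · · ·
    · · · · · · · · · · ·
    · · · · · · · · · · ·
    · · · · · · · · · · ·
T1:
  2·area = 38
  edge (13, 11)→(12, 8): d=(-1,-3) top-left  bias=+0
  edge (12, 8)→(22, 0): d=(10,-8) top-left  bias=+0
  edge (22, 0)→(13, 11): d=(-9,11) right/bottom  bias=-1
    (10,0)@(21, 1): e=[34,2,2] → █
    (9,1)@(19, 3): e=[26,6,6] → █
    (10,1)@(21, 3): e=[32,22,-16] → ·
    (5,2)@(11, 5): e=[0,-38,76] → ·  [on edge]
    (8,2)@(17, 5): e=[18,10,10] → █
    (9,2)@(19, 5): e=[24,26,-12] → ·
    (7,3)@(15, 7): e=[10,14,14] → █
    (8,3)@(17, 7): e=[16,30,-8] → ·
    (6,4)@(13, 9): e=[2,18,18] → █
    (7,4)@(15, 9): e=[8,34,-4] → ·
    (6,5)@(13, 11): e=[0,38,0] → ·  [on edge]
    (7,8)@(15, 17): e=[0,114,-76] → ·  [on edge]
    (8,11)@(17, 23): e=[0,190,-152] → ·  [on edge]
  covered (5 px):
    · · · · · · · · · · █
    · · · · · · · · · █ ·
    · · · · · · · · █ · ·
    · · · · · · · █ · · ·
    · · · · · · █ · · · ·
    · · · · · · · · · · ·
    · · · · · · · · · · ·
    · · · · · · · · · · ·
    · · · · · · · · · · ·
    · · · · · · · · · · ·
    · · · · · · · · · · ·
    · · · · · · · · · · ·

Final: 5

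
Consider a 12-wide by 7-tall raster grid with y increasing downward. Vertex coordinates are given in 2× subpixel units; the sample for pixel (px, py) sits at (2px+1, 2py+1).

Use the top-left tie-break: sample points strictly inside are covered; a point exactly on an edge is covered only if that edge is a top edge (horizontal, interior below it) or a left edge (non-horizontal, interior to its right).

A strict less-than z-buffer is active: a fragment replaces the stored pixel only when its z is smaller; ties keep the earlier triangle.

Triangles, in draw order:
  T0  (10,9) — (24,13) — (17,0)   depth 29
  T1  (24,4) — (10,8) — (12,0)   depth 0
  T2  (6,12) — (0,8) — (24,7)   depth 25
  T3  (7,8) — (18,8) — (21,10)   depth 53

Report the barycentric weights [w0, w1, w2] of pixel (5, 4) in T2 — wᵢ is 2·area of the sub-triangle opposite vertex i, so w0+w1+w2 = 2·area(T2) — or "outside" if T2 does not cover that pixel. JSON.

T0:
  2·area = 154  (B↔C swapped to make it positive)
  edge (10, 9)→(17, 0): d=(7,-9) top-left  bias=+0
  edge (17, 0)→(24, 13): d=(7,13) right/bottom  bias=-1
  edge (24, 13)→(10, 9): d=(-14,-4) top-left  bias=+0
    (8,0)@(17, 1): e=[7,7,140] → █
    (9,0)@(19, 1): e=[25,-19,148] → ·
    (7,1)@(15, 3): e=[3,47,104] → █
    (9,1)@(19, 3): e=[39,-5,120] → ·
    (7,2)@(15, 5): e=[17,61,76] → █
    (9,2)@(19, 5): e=[53,9,92] → █
    (10,2)@(21, 5): e=[71,-17,100] → ·
    (1,3)@(3, 7): e=[-77,231,0] → ·  [on edge]
    (6,3)@(13, 7): e=[13,101,40] → █
    (10,3)@(21, 7): e=[85,-3,72] → ·
    (5,4)@(11, 9): e=[9,141,4] → █
    (10,4)@(21, 9): e=[99,11,44] → █
    (8,5)@(17, 11): e=[77,77,0] → █  [on edge]
  covered (19 px):
    · · · · · · · · █ · · ·
    · · · · · · · █ █ · · ·
    · · · · · · · █ █ █ · ·
    · · · · · · █ █ █ █ · ·
    · · · · · █ █ █ █ █ █ ·
    · · · · · · · · █ █ █ ·
    · · · · · · · · · · · ·
T1:
  2·area = 104
  edge (24, 4)→(10, 8): d=(-14,4) right/bottom  bias=-1
  edge (10, 8)→(12, 0): d=(2,-8) top-left  bias=+0
  edge (12, 0)→(24, 4): d=(12,4) right/bottom  bias=-1
    (6,0)@(13, 1): e=[86,10,8] → █
    (7,0)@(15, 1): e=[78,26,0] → ·  [on edge]
    (6,1)@(13, 3): e=[58,14,32] → █
    (7,1)@(15, 3): e=[50,30,24] → █
    (8,1)@(17, 3): e=[42,46,16] → █
    (9,1)@(19, 3): e=[34,62,8] → █
    (10,1)@(21, 3): e=[26,78,0] → ·  [on edge]
    (5,2)@(11, 5): e=[38,2,64] → █
    (10,2)@(21, 5): e=[-2,82,24] → ·
    (5,3)@(11, 7): e=[10,6,88] → █
    (7,3)@(15, 7): e=[-6,38,72] → ·
    (8,3)@(17, 7): e=[-14,54,64] → ·
  covered (12 px):
    · · · · · · █ · · · · ·
    · · · · · · █ █ █ █ · ·
    · · · · · █ █ █ █ █ · ·
    · · · · · █ █ · · · · ·
    · · · · · · · · · · · ·
    · · · · · · · · · · · ·
    · · · · · · · · · · · ·
T2:
  2·area = 102
  edge (6, 12)→(0, 8): d=(-6,-4) top-left  bias=+0
  edge (0, 8)→(24, 7): d=(24,-1) top-left  bias=+0
  edge (24, 7)→(6, 12): d=(-18,5) right/bottom  bias=-1
    (1,4)@(3, 9): e=[6,27,69] → █
    (2,4)@(5, 9): e=[14,29,59] → █
    (3,4)@(7, 9): e=[22,31,49] → █
    (4,4)@(9, 9): e=[30,33,39] → █
    (5,4)@(11, 9): e=[38,35,29] → █
    (6,4)@(13, 9): e=[46,37,19] → █
    (7,4)@(15, 9): e=[54,39,9] → █
    (8,4)@(17, 9): e=[62,41,-1] → ·
    (1,5)@(3, 11): e=[-6,75,33] → ·
    (2,5)@(5, 11): e=[2,77,23] → █
    (5,5)@(11, 11): e=[26,83,-7] → ·
    (6,5)@(13, 11): e=[34,85,-17] → ·
  covered (10 px):
    · · · · · · · · · · · ·
    · · · · · · · · · · · ·
    · · · · · · · · · · · ·
    · · · · · · · · · · · ·
    · █ █ █ █ █ █ █ · · · ·
    · · █ █ █ · · · · · · ·
    · · · · · · · · · · · ·
T3:
  2·area = 22
  edge (7, 8)→(18, 8): d=(11,0) top-left  bias=+0
  edge (18, 8)→(21, 10): d=(3,2) right/bottom  bias=-1
  edge (21, 10)→(7, 8): d=(-14,-2) top-left  bias=+0
    (7,4)@(15, 9): e=[11,9,2] → █
    (8,4)@(17, 9): e=[11,5,6] → █
    (9,4)@(19, 9): e=[11,1,10] → █
    (10,4)@(21, 9): e=[11,-3,14] → ·
    (7,5)@(15, 11): e=[33,15,-26] → ·
    (8,5)@(17, 11): e=[33,11,-22] → ·
    (9,5)@(19, 11): e=[33,7,-18] → ·
  covered (3 px):
    · · · · · · · · · · · ·
    · · · · · · · · · · · ·
    · · · · · · · · · · · ·
    · · · · · · · · · · · ·
    · · · · · · · █ █ █ · ·
    · · · · · · · · · · · ·
    · · · · · · · · · · · ·

Answer: [35,29,38]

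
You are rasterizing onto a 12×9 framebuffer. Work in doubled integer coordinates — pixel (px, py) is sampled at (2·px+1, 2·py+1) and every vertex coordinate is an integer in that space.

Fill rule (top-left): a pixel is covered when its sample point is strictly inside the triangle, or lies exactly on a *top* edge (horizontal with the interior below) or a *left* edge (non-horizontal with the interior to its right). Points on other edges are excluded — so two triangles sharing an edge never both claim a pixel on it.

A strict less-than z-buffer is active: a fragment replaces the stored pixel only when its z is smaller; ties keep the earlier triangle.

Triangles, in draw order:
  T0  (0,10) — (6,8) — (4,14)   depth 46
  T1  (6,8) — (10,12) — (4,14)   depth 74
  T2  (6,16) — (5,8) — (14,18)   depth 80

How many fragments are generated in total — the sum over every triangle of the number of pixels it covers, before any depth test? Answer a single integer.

T0:
  2·area = 32
  edge (0, 10)→(6, 8): d=(6,-2) top-left  bias=+0
  edge (6, 8)→(4, 14): d=(-2,6) right/bottom  bias=-1
  edge (4, 14)→(0, 10): d=(-4,-4) top-left  bias=+0
    (10,1)@(21, 3): e=[0,-80,112] → ·  [on edge]
    (3,2)@(7, 5): e=[-16,0,48] → ·  [on edge]
    (7,2)@(15, 5): e=[0,-48,80] → ·  [on edge]
    (4,3)@(9, 7): e=[0,-16,48] → ·  [on edge]
    (1,4)@(3, 9): e=[0,16,16] → #  [on edge]
    (2,4)@(5, 9): e=[4,4,24] → #
    (3,4)@(7, 9): e=[8,-8,32] → ·
    (0,5)@(1, 11): e=[8,24,0] → #  [on edge]
    (2,5)@(5, 11): e=[16,0,16] → ·  [on edge]
    (0,6)@(1, 13): e=[20,20,-8] → ·
    (1,6)@(3, 13): e=[24,8,0] → #  [on edge]
    (2,6)@(5, 13): e=[28,-4,8] → ·
    (2,7)@(5, 15): e=[40,-8,0] → ·  [on edge]
    (1,8)@(3, 17): e=[48,0,-16] → ·  [on edge]
    (3,8)@(7, 17): e=[56,-24,0] → ·  [on edge]
  covered (5 px):
    · · · · · · · · · · · ·
    · · · · · · · · · · · ·
    · · · · · · · · · · · ·
    · · · · · · · · · · · ·
    · # # · · · · · · · · ·
    # # · · · · · · · · · ·
    · # · · · · · · · · · ·
    · · · · · · · · · · · ·
    · · · · · · · · · · · ·
T1:
  2·area = 32
  edge (6, 8)→(10, 12): d=(4,4) right/bottom  bias=-1
  edge (10, 12)→(4, 14): d=(-6,2) right/bottom  bias=-1
  edge (4, 14)→(6, 8): d=(2,-6) top-left  bias=+0
    (0,1)@(1, 3): e=[0,72,-40] → ·  [on edge]
    (1,2)@(3, 5): e=[0,56,-24] → ·  [on edge]
    (3,2)@(7, 5): e=[-16,48,0] → ·  [on edge]
    (2,3)@(5, 7): e=[0,40,-8] → ·  [on edge]
    (3,4)@(7, 9): e=[0,24,8] → ·  [on edge]
    (9,4)@(19, 9): e=[-48,0,80] → ·  [on edge]
    (2,5)@(5, 11): e=[16,16,0] → #  [on edge]
    (3,5)@(7, 11): e=[8,12,12] → #
    (4,5)@(9, 11): e=[0,8,24] → ·  [on edge]
    (6,5)@(13, 11): e=[-16,0,48] → ·  [on edge]
    (2,6)@(5, 13): e=[24,4,4] → #
    (3,6)@(7, 13): e=[16,0,16] → ·  [on edge]
    (5,6)@(11, 13): e=[0,-8,40] → ·  [on edge]
    (0,7)@(1, 15): e=[48,0,-16] → ·  [on edge]
    (6,7)@(13, 15): e=[0,-24,56] → ·  [on edge]
    (1,8)@(3, 17): e=[48,-16,0] → ·  [on edge]
    (7,8)@(15, 17): e=[0,-40,72] → ·  [on edge]
  covered (3 px):
    · · · · · · · · · · · ·
    · · · · · · · · · · · ·
    · · · · · · · · · · · ·
    · · · · · · · · · · · ·
    · · · · · · · · · · · ·
    · · # # · · · · · · · ·
    · · # · · · · · · · · ·
    · · · · · · · · · · · ·
    · · · · · · · · · · · ·
T2:
  2·area = 62
  edge (6, 16)→(5, 8): d=(-1,-8) top-left  bias=+0
  edge (5, 8)→(14, 18): d=(9,10) right/bottom  bias=-1
  edge (14, 18)→(6, 16): d=(-8,-2) top-left  bias=+0
    (3,5)@(7, 11): e=[13,7,42] → #
    (4,5)@(9, 11): e=[29,-13,46] → ·
    (3,6)@(7, 13): e=[11,25,26] → #
    (4,6)@(9, 13): e=[27,5,30] → #
    (5,6)@(11, 13): e=[43,-15,34] → ·
    (3,7)@(7, 15): e=[9,43,10] → #
    (5,7)@(11, 15): e=[41,3,18] → #
    (6,7)@(13, 15): e=[57,-17,22] → ·
    (3,8)@(7, 17): e=[7,61,-6] → ·
    (4,8)@(9, 17): e=[23,41,-2] → ·
    (5,8)@(11, 17): e=[39,21,2] → #
    (6,8)@(13, 17): e=[55,1,6] → #
  covered (8 px):
    · · · · · · · · · · · ·
    · · · · · · · · · · · ·
    · · · · · · · · · · · ·
    · · · · · · · · · · · ·
    · · · · · · · · · · · ·
    · · · # · · · · · · · ·
    · · · # # · · · · · · ·
    · · · # # # · · · · · ·
    · · · · · # # · · · · ·

Final: 16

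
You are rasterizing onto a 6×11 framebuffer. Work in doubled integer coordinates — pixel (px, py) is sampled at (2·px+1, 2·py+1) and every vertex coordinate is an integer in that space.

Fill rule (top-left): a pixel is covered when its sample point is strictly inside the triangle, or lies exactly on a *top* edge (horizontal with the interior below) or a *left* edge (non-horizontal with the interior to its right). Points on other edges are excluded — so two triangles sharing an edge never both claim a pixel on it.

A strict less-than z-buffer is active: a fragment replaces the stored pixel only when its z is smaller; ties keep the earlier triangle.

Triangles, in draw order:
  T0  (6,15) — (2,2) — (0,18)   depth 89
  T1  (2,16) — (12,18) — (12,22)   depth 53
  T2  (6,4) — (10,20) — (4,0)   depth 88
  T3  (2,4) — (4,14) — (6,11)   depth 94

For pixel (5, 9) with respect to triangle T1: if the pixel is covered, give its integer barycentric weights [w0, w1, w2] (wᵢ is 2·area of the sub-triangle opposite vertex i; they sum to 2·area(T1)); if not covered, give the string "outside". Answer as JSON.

T0:
  2·area = 90  (B↔C swapped to make it positive)
  edge (6, 15)→(0, 18): d=(-6,3) right/bottom  bias=-1
  edge (0, 18)→(2, 2): d=(2,-16) top-left  bias=+0
  edge (2, 2)→(6, 15): d=(4,13) right/bottom  bias=-1
    (1,3)@(3, 7): e=[57,26,7] → #
    (2,3)@(5, 7): e=[51,58,-19] → ·
    (1,4)@(3, 9): e=[45,30,15] → #
    (2,4)@(5, 9): e=[39,62,-11] → ·
    (0,5)@(1, 11): e=[39,2,49] → #
    (2,5)@(5, 11): e=[27,66,-3] → ·
    (0,6)@(1, 13): e=[27,6,57] → #
    (2,6)@(5, 13): e=[15,70,5] → #
    (3,6)@(7, 13): e=[9,102,-21] → ·
    (0,7)@(1, 15): e=[15,10,65] → #
    (3,7)@(7, 15): e=[-3,106,-13] → ·
    (0,8)@(1, 17): e=[3,14,73] → #
  covered (11 px):
    · · · · · ·
    · · · · · ·
    · · · · · ·
    · # · · · ·
    · # · · · ·
    # # · · · ·
    # # # · · ·
    # # # · · ·
    # · · · · ·
    · · · · · ·
    · · · · · ·
T1:
  2·area = 40
  edge (2, 16)→(12, 18): d=(10,2) right/bottom  bias=-1
  edge (12, 18)→(12, 22): d=(0,4) right/bottom  bias=-1
  edge (12, 22)→(2, 16): d=(-10,-6) top-left  bias=+0
    (2,8)@(5, 17): e=[4,28,8] → #
    (3,8)@(7, 17): e=[0,20,20] → ·  [on edge]
    (2,9)@(5, 19): e=[24,28,-12] → ·
    (3,9)@(7, 19): e=[20,20,0] → #  [on edge]
    (4,9)@(9, 19): e=[16,12,12] → #
    (5,9)@(11, 19): e=[12,4,24] → #
    (3,10)@(7, 21): e=[40,20,-20] → ·
    (4,10)@(9, 21): e=[36,12,-8] → ·
    (5,10)@(11, 21): e=[32,4,4] → #
  covered (5 px):
    · · · · · ·
    · · · · · ·
    · · · · · ·
    · · · · · ·
    · · · · · ·
    · · · · · ·
    · · · · · ·
    · · · · · ·
    · · # · · ·
    · · · # # #
    · · · · · #
T2:
  2·area = 16
  edge (6, 4)→(10, 20): d=(4,16) right/bottom  bias=-1
  edge (10, 20)→(4, 0): d=(-6,-20) top-left  bias=+0
  edge (4, 0)→(6, 4): d=(2,4) right/bottom  bias=-1
    (2,1)@(5, 3): e=[12,2,2] → #
    (3,1)@(7, 3): e=[-20,42,-6] → ·
    (2,2)@(5, 5): e=[20,-10,6] → ·
    (3,4)@(7, 9): e=[4,6,6] → #
    (4,4)@(9, 9): e=[-28,46,-2] → ·
    (3,5)@(7, 11): e=[12,-6,10] → ·
  covered (2 px):
    · · · · · ·
    · · # · · ·
    · · · · · ·
    · · · · · ·
    · · · # · ·
    · · · · · ·
    · · · · · ·
    · · · · · ·
    · · · · · ·
    · · · · · ·
    · · · · · ·
T3:
  2·area = 26  (B↔C swapped to make it positive)
  edge (2, 4)→(6, 11): d=(4,7) right/bottom  bias=-1
  edge (6, 11)→(4, 14): d=(-2,3) right/bottom  bias=-1
  edge (4, 14)→(2, 4): d=(-2,-10) top-left  bias=+0
    (1,3)@(3, 7): e=[5,17,4] → #
    (2,3)@(5, 7): e=[-9,11,24] → ·
    (1,4)@(3, 9): e=[13,13,0] → #  [on edge]
    (2,4)@(5, 9): e=[-1,7,20] → ·
    (1,5)@(3, 11): e=[21,9,-4] → ·
    (2,5)@(5, 11): e=[7,3,16] → #
    (3,5)@(7, 11): e=[-7,-3,36] → ·
    (2,6)@(5, 13): e=[15,-1,12] → ·
    (2,9)@(5, 19): e=[39,-13,0] → ·  [on edge]
  covered (3 px):
    · · · · · ·
    · · · · · ·
    · · · · · ·
    · # · · · ·
    · # · · · ·
    · · # · · ·
    · · · · · ·
    · · · · · ·
    · · · · · ·
    · · · · · ·
    · · · · · ·

Answer: [4,24,12]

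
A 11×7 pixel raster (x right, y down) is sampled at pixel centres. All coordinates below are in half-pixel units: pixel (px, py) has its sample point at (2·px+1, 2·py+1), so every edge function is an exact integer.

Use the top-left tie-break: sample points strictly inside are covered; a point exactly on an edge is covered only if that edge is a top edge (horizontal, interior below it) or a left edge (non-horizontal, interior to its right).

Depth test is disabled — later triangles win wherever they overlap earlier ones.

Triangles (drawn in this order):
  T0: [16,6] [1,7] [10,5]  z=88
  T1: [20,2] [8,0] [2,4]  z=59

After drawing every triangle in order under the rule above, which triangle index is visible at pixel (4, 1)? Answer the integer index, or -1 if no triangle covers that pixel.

T0:
  2·area = 21
  edge (16, 6)→(1, 7): d=(-15,1) right/bottom  bias=-1
  edge (1, 7)→(10, 5): d=(9,-2) top-left  bias=+0
  edge (10, 5)→(16, 6): d=(6,1) right/bottom  bias=-1
    (9,1)@(19, 3): e=[42,0,-21] → .  [on edge]
    (0,3)@(1, 7): e=[0,0,21] → .  [on edge]
  covered (0 px):
    . . . . . . . . . . .
    . . . . . . . . . . .
    . . . . . . . . . . .
    . . . . . . . . . . .
    . . . . . . . . . . .
    . . . . . . . . . . .
    . . . . . . . . . . .
T1:
  2·area = 60  (B↔C swapped to make it positive)
  edge (20, 2)→(2, 4): d=(-18,2) right/bottom  bias=-1
  edge (2, 4)→(8, 0): d=(6,-4) top-left  bias=+0
  edge (8, 0)→(20, 2): d=(12,2) right/bottom  bias=-1
    (3,0)@(7, 1): e=[44,2,14] → X
    (4,0)@(9, 1): e=[40,10,10] → X
    (5,0)@(11, 1): e=[36,18,6] → X
    (6,0)@(13, 1): e=[32,26,2] → X
    (7,0)@(15, 1): e=[28,34,-2] → .
    (2,1)@(5, 3): e=[12,6,42] → X
    (5,1)@(11, 3): e=[0,30,30] → .  [on edge]
    (6,1)@(13, 3): e=[-4,38,26] → .
    (2,2)@(5, 5): e=[-24,18,66] → .
    (3,2)@(7, 5): e=[-28,26,62] → .
    (4,2)@(9, 5): e=[-32,34,58] → .
  covered (7 px):
    . . . X X X X . . . .
    . . X X X . . . . . .
    . . . . . . . . . . .
    . . . . . . . . . . .
    . . . . . . . . . . .
    . . . . . . . . . . .
    . . . . . . . . . . .

Z-buffer (winner per pixel, '.' = empty):
  . . . 1 1 1 1 . . . .
  . . 1 1 1 . . . . . .
  . . . . . . . . . . .
  . . . . . . . . . . .
  . . . . . . . . . . .
  . . . . . . . . . . .
  . . . . . . . . . . .

Result: 1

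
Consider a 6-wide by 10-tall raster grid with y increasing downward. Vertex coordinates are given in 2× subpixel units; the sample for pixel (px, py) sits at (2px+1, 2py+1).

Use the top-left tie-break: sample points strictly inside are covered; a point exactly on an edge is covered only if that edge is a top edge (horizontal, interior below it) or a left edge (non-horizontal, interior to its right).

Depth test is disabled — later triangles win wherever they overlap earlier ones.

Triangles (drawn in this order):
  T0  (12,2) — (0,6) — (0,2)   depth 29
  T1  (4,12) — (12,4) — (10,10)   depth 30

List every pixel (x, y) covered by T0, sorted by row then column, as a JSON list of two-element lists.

T0:
  2·area = 48
  edge (12, 2)→(0, 6): d=(-12,4) right/bottom  bias=-1
  edge (0, 6)→(0, 2): d=(0,-4) top-left  bias=+0
  edge (0, 2)→(12, 2): d=(12,0) top-left  bias=+0
    (0,1)@(1, 3): e=[32,4,12] → #
    (1,1)@(3, 3): e=[24,12,12] → #
    (2,1)@(5, 3): e=[16,20,12] → #
    (3,1)@(7, 3): e=[8,28,12] → #
    (4,1)@(9, 3): e=[0,36,12] → ·  [on edge]
    (0,2)@(1, 5): e=[8,4,36] → #
    (1,2)@(3, 5): e=[0,12,36] → ·  [on edge]
    (2,2)@(5, 5): e=[-8,20,36] → ·
    (3,2)@(7, 5): e=[-16,28,36] → ·
    (0,3)@(1, 7): e=[-16,4,60] → ·
  covered (5 px):
    · · · · · ·
    # # # # · ·
    # · · · · ·
    · · · · · ·
    · · · · · ·
    · · · · · ·
    · · · · · ·
    · · · · · ·
    · · · · · ·
    · · · · · ·
T1:
  2·area = 32
  edge (4, 12)→(12, 4): d=(8,-8) top-left  bias=+0
  edge (12, 4)→(10, 10): d=(-2,6) right/bottom  bias=-1
  edge (10, 10)→(4, 12): d=(-6,2) right/bottom  bias=-1
    (5,2)@(11, 5): e=[0,4,28] → #  [on edge]
    (4,3)@(9, 7): e=[0,12,20] → #  [on edge]
    (5,3)@(11, 7): e=[16,0,16] → ·  [on edge]
    (3,4)@(7, 9): e=[0,20,12] → #  [on edge]
    (5,4)@(11, 9): e=[32,-4,4] → ·
    (2,5)@(5, 11): e=[0,28,4] → #  [on edge]
    (3,5)@(7, 11): e=[16,16,0] → ·  [on edge]
    (4,5)@(9, 11): e=[32,4,-4] → ·
    (0,6)@(1, 13): e=[-16,48,0] → ·  [on edge]
    (1,6)@(3, 13): e=[0,36,-4] → ·  [on edge]
    (2,6)@(5, 13): e=[16,24,-8] → ·
    (4,6)@(9, 13): e=[48,0,-16] → ·  [on edge]
    (0,7)@(1, 15): e=[0,44,-12] → ·  [on edge]
    (3,9)@(7, 19): e=[80,0,-48] → ·  [on edge]
  covered (5 px):
    · · · · · ·
    · · · · · ·
    · · · · · #
    · · · · # ·
    · · · # # ·
    · · # · · ·
    · · · · · ·
    · · · · · ·
    · · · · · ·
    · · · · · ·

Final: [[0,1],[1,1],[2,1],[3,1],[0,2]]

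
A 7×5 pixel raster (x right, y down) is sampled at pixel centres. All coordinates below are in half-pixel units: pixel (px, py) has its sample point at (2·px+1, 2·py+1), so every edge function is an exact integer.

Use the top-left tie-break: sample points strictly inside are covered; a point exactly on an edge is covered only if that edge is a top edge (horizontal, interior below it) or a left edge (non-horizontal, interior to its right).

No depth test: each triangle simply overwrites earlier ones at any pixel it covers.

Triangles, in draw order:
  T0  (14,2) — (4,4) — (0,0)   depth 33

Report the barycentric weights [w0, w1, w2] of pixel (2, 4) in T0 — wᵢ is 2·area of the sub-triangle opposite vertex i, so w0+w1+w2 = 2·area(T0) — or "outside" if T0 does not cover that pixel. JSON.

T0:
  2·area = 48
  edge (14, 2)→(4, 4): d=(-10,2) right/bottom  bias=-1
  edge (4, 4)→(0, 0): d=(-4,-4) top-left  bias=+0
  edge (0, 0)→(14, 2): d=(14,2) right/bottom  bias=-1
    (0,0)@(1, 1): e=[36,0,12] → █  [on edge]
    (1,0)@(3, 1): e=[32,8,8] → █
    (2,0)@(5, 1): e=[28,16,4] → █
    (3,0)@(7, 1): e=[24,24,0] → ·  [on edge]
    (0,1)@(1, 3): e=[16,-8,40] → ·
    (1,1)@(3, 3): e=[12,0,36] → █  [on edge]
    (3,1)@(7, 3): e=[4,16,28] → █
    (4,1)@(9, 3): e=[0,24,24] → ·  [on edge]
    (1,2)@(3, 5): e=[-8,-8,64] → ·
    (2,2)@(5, 5): e=[-12,0,60] → ·  [on edge]
    (3,2)@(7, 5): e=[-16,8,56] → ·
    (3,3)@(7, 7): e=[-36,0,84] → ·  [on edge]
    (4,4)@(9, 9): e=[-60,0,108] → ·  [on edge]
  covered (6 px):
    █ █ █ · · · ·
    · █ █ █ · · ·
    · · · · · · ·
    · · · · · · ·
    · · · · · · ·

Final: "outside"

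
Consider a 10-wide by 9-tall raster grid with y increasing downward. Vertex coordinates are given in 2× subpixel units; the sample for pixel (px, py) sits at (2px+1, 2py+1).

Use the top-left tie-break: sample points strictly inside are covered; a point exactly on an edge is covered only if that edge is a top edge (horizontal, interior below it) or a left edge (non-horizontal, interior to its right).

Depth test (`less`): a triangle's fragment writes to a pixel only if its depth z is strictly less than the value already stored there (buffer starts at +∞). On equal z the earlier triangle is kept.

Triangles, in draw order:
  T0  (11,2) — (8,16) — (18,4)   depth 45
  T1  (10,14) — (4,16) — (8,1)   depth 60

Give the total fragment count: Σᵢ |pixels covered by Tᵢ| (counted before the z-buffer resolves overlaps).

T0:
  2·area = 104  (B↔C swapped to make it positive)
  edge (11, 2)→(18, 4): d=(7,2) right/bottom  bias=-1
  edge (18, 4)→(8, 16): d=(-10,12) right/bottom  bias=-1
  edge (8, 16)→(11, 2): d=(3,-14) top-left  bias=+0
    (5,1)@(11, 3): e=[7,94,3] → █
    (6,1)@(13, 3): e=[3,70,31] → █
    (7,1)@(15, 3): e=[-1,46,59] → ·
    (5,2)@(11, 5): e=[21,74,9] → █
    (7,2)@(15, 5): e=[13,26,65] → █
    (8,2)@(17, 5): e=[9,2,93] → █
    (9,2)@(19, 5): e=[5,-22,121] → ·
    (5,3)@(11, 7): e=[35,54,15] → █
    (8,3)@(17, 7): e=[23,-18,99] → ·
    (5,4)@(11, 9): e=[49,34,21] → █
    (7,4)@(15, 9): e=[41,-14,77] → ·
    (5,5)@(11, 11): e=[63,14,27] → █
  covered (13 px):
    · · · · · · · · · ·
    · · · · · █ █ · · ·
    · · · · · █ █ █ █ ·
    · · · · · █ █ █ · ·
    · · · · · █ █ · · ·
    · · · · · █ · · · ·
    · · · · █ · · · · ·
    · · · · · · · · · ·
    · · · · · · · · · ·
T1:
  2·area = 82
  edge (10, 14)→(4, 16): d=(-6,2) right/bottom  bias=-1
  edge (4, 16)→(8, 1): d=(4,-15) top-left  bias=+0
  edge (8, 1)→(10, 14): d=(2,13) right/bottom  bias=-1
    (3,2)@(7, 5): e=[60,1,21] → █
    (4,2)@(9, 5): e=[56,31,-5] → ·
    (3,3)@(7, 7): e=[48,9,25] → █
    (4,3)@(9, 7): e=[44,39,-1] → ·
    (3,4)@(7, 9): e=[36,17,29] → █
    (4,4)@(9, 9): e=[32,47,3] → █
    (5,4)@(11, 9): e=[28,77,-23] → ·
    (3,5)@(7, 11): e=[24,25,33] → █
    (5,5)@(11, 11): e=[16,85,-19] → ·
    (9,5)@(19, 11): e=[0,205,-123] → ·  [on edge]
    (2,6)@(5, 13): e=[16,3,63] → █
    (5,6)@(11, 13): e=[4,93,-15] → ·
    (6,6)@(13, 13): e=[0,123,-41] → ·  [on edge]
    (3,7)@(7, 15): e=[0,41,41] → ·  [on edge]
    (0,8)@(1, 17): e=[0,-41,123] → ·  [on edge]
  covered (10 px):
    · · · · · · · · · ·
    · · · · · · · · · ·
    · · · █ · · · · · ·
    · · · █ · · · · · ·
    · · · █ █ · · · · ·
    · · · █ █ · · · · ·
    · · █ █ █ · · · · ·
    · · █ · · · · · · ·
    · · · · · · · · · ·

Answer: 23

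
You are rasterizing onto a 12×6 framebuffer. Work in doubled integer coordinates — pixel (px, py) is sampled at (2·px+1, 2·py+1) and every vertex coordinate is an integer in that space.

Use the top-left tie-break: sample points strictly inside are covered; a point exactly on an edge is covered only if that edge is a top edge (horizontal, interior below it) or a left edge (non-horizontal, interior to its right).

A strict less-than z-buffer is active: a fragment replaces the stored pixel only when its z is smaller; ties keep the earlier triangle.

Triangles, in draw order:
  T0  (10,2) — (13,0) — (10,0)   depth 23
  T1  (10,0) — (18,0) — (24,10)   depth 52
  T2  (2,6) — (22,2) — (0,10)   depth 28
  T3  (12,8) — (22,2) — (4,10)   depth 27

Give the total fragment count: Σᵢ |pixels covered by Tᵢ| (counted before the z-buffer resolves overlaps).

T0:
  2·area = 6  (B↔C swapped to make it positive)
  edge (10, 2)→(10, 0): d=(0,-2) top-left  bias=+0
  edge (10, 0)→(13, 0): d=(3,0) top-left  bias=+0
  edge (13, 0)→(10, 2): d=(-3,2) right/bottom  bias=-1
    (5,0)@(11, 1): e=[2,3,1] → X
    (6,0)@(13, 1): e=[6,3,-3] → .
    (5,1)@(11, 3): e=[2,9,-5] → .
  covered (1 px):
    . . . . . X . . . . . .
    . . . . . . . . . . . .
    . . . . . . . . . . . .
    . . . . . . . . . . . .
    . . . . . . . . . . . .
    . . . . . . . . . . . .
T1:
  2·area = 80
  edge (10, 0)→(18, 0): d=(8,0) top-left  bias=+0
  edge (18, 0)→(24, 10): d=(6,10) right/bottom  bias=-1
  edge (24, 10)→(10, 0): d=(-14,-10) top-left  bias=+0
    (6,0)@(13, 1): e=[8,56,16] → X
    (7,0)@(15, 1): e=[8,36,36] → X
    (8,0)@(17, 1): e=[8,16,56] → X
    (9,0)@(19, 1): e=[8,-4,76] → .
    (6,1)@(13, 3): e=[24,68,-12] → .
    (7,1)@(15, 3): e=[24,48,8] → X
    (9,1)@(19, 3): e=[24,8,48] → X
    (10,1)@(21, 3): e=[24,-12,68] → .
    (7,2)@(15, 5): e=[40,60,-20] → .
    (8,2)@(17, 5): e=[40,40,0] → X  [on edge]
    (10,2)@(21, 5): e=[40,0,40] → .  [on edge]
    (8,3)@(17, 7): e=[56,52,-28] → .
  covered (10 px):
    . . . . . . X X X . . .
    . . . . . . . X X X . .
    . . . . . . . . X X . .
    . . . . . . . . . . X .
    . . . . . . . . . . . X
    . . . . . . . . . . . .
T2:
  2·area = 72
  edge (2, 6)→(22, 2): d=(20,-4) top-left  bias=+0
  edge (22, 2)→(0, 10): d=(-22,8) right/bottom  bias=-1
  edge (0, 10)→(2, 6): d=(2,-4) top-left  bias=+0
    (8,1)@(17, 3): e=[0,18,54] → X  [on edge]
    (9,1)@(19, 3): e=[8,2,62] → X
    (10,1)@(21, 3): e=[16,-14,70] → .
    (3,2)@(7, 5): e=[0,54,18] → X  [on edge]
    (4,2)@(9, 5): e=[8,38,26] → X
    (5,2)@(11, 5): e=[16,22,34] → X
    (6,2)@(13, 5): e=[24,6,42] → X
    (7,2)@(15, 5): e=[32,-10,50] → .
    (8,2)@(17, 5): e=[40,-26,58] → .
    (9,2)@(19, 5): e=[48,-42,66] → .
    (1,3)@(3, 7): e=[24,42,6] → X
    (2,3)@(5, 7): e=[32,26,14] → X
  covered (10 px):
    . . . . . . . . . . . .
    . . . . . . . . X X . .
    . . . X X X X . . . . .
    . X X X . . . . . . . .
    X . . . . . . . . . . .
    . . . . . . . . . . . .
T3:
  2·area = 28  (B↔C swapped to make it positive)
  edge (12, 8)→(4, 10): d=(-8,2) right/bottom  bias=-1
  edge (4, 10)→(22, 2): d=(18,-8) top-left  bias=+0
  edge (22, 2)→(12, 8): d=(-10,6) right/bottom  bias=-1
    (8,2)@(17, 5): e=[14,14,0] → .  [on edge]
    (5,3)@(11, 7): e=[10,2,16] → X
    (6,3)@(13, 7): e=[6,18,4] → X
    (7,3)@(15, 7): e=[2,34,-8] → .
    (3,4)@(7, 9): e=[2,6,20] → X
    (4,4)@(9, 9): e=[-2,22,8] → .
    (5,4)@(11, 9): e=[-6,38,-4] → .
    (6,4)@(13, 9): e=[-10,54,-16] → .
    (3,5)@(7, 11): e=[-14,42,0] → .  [on edge]
  covered (3 px):
    . . . . . . . . . . . .
    . . . . . . . . . . . .
    . . . . . . . . . . . .
    . . . . . X X . . . . .
    . . . X . . . . . . . .
    . . . . . . . . . . . .

Answer: 24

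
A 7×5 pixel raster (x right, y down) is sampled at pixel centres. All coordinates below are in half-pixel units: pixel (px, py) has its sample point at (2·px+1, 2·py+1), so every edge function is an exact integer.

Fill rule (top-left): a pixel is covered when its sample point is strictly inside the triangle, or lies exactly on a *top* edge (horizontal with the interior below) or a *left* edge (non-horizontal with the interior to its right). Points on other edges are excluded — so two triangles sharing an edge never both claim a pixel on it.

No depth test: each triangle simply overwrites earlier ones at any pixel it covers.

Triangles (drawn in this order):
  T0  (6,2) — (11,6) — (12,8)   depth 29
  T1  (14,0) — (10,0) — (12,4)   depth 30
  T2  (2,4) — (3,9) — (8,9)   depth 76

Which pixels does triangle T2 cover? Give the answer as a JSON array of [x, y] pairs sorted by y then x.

T0:
  2·area = 6
  edge (6, 2)→(11, 6): d=(5,4) right/bottom  bias=-1
  edge (11, 6)→(12, 8): d=(1,2) right/bottom  bias=-1
  edge (12, 8)→(6, 2): d=(-6,-6) top-left  bias=+0
    (2,0)@(5, 1): e=[-1,7,0] → ·  [on edge]
    (3,1)@(7, 3): e=[1,5,0] → █  [on edge]
    (4,1)@(9, 3): e=[-7,1,12] → ·
    (3,2)@(7, 5): e=[11,7,-12] → ·
    (4,2)@(9, 5): e=[3,3,0] → █  [on edge]
    (5,2)@(11, 5): e=[-5,-1,12] → ·
    (4,3)@(9, 7): e=[13,5,-12] → ·
    (5,3)@(11, 7): e=[5,1,0] → █  [on edge]
    (6,3)@(13, 7): e=[-3,-3,12] → ·
    (5,4)@(11, 9): e=[15,3,-12] → ·
    (6,4)@(13, 9): e=[7,-1,0] → ·  [on edge]
  covered (3 px):
    · · · · · · ·
    · · · █ · · ·
    · · · · █ · ·
    · · · · · █ ·
    · · · · · · ·
T1:
  2·area = 16  (B↔C swapped to make it positive)
  edge (14, 0)→(12, 4): d=(-2,4) right/bottom  bias=-1
  edge (12, 4)→(10, 0): d=(-2,-4) top-left  bias=+0
  edge (10, 0)→(14, 0): d=(4,0) top-left  bias=+0
    (5,0)@(11, 1): e=[10,2,4] → █
    (6,0)@(13, 1): e=[2,10,4] → █
    (5,1)@(11, 3): e=[6,-2,12] → ·
    (6,1)@(13, 3): e=[-2,6,12] → ·
  covered (2 px):
    · · · · · █ █
    · · · · · · ·
    · · · · · · ·
    · · · · · · ·
    · · · · · · ·
T2:
  2·area = 25  (B↔C swapped to make it positive)
  edge (2, 4)→(8, 9): d=(6,5) right/bottom  bias=-1
  edge (8, 9)→(3, 9): d=(-5,0) right/bottom  bias=-1
  edge (3, 9)→(2, 4): d=(-1,-5) top-left  bias=+0
    (1,2)@(3, 5): e=[1,20,4] → █
    (2,2)@(5, 5): e=[-9,20,14] → ·
    (1,3)@(3, 7): e=[13,10,2] → █
    (2,3)@(5, 7): e=[3,10,12] → █
    (3,3)@(7, 7): e=[-7,10,22] → ·
    (0,4)@(1, 9): e=[35,0,-10] → ·  [on edge]
    (1,4)@(3, 9): e=[25,0,0] → ·  [on edge]
    (2,4)@(5, 9): e=[15,0,10] → ·  [on edge]
    (3,4)@(7, 9): e=[5,0,20] → ·  [on edge]
    (4,4)@(9, 9): e=[-5,0,30] → ·  [on edge]
    (5,4)@(11, 9): e=[-15,0,40] → ·  [on edge]
    (6,4)@(13, 9): e=[-25,0,50] → ·  [on edge]
  covered (3 px):
    · · · · · · ·
    · · · · · · ·
    · █ · · · · ·
    · █ █ · · · ·
    · · · · · · ·

Final: [[1,2],[1,3],[2,3]]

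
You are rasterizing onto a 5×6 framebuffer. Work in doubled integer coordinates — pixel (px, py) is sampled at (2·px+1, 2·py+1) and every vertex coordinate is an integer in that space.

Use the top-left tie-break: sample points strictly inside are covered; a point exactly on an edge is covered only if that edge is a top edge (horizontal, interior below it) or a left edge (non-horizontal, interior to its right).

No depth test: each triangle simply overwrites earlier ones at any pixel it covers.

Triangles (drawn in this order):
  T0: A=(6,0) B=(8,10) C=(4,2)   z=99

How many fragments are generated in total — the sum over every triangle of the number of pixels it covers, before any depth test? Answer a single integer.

T0:
  2·area = 24
  edge (6, 0)→(8, 10): d=(2,10) right/bottom  bias=-1
  edge (8, 10)→(4, 2): d=(-4,-8) top-left  bias=+0
  edge (4, 2)→(6, 0): d=(2,-2) top-left  bias=+0
    (2,0)@(5, 1): e=[12,12,0] → █  [on edge]
    (3,0)@(7, 1): e=[-8,28,4] → ·
    (1,1)@(3, 3): e=[36,-12,0] → ·  [on edge]
    (2,1)@(5, 3): e=[16,4,4] → █
    (3,1)@(7, 3): e=[-4,20,8] → ·
    (0,2)@(1, 5): e=[60,-36,0] → ·  [on edge]
    (2,2)@(5, 5): e=[20,-4,8] → ·
    (3,2)@(7, 5): e=[0,12,12] → ·  [on edge]
    (3,3)@(7, 7): e=[4,4,16] → █
    (4,3)@(9, 7): e=[-16,20,20] → ·
    (3,4)@(7, 9): e=[8,-4,20] → ·
  covered (3 px):
    · · █ · ·
    · · █ · ·
    · · · · ·
    · · · █ ·
    · · · · ·
    · · · · ·

Result: 3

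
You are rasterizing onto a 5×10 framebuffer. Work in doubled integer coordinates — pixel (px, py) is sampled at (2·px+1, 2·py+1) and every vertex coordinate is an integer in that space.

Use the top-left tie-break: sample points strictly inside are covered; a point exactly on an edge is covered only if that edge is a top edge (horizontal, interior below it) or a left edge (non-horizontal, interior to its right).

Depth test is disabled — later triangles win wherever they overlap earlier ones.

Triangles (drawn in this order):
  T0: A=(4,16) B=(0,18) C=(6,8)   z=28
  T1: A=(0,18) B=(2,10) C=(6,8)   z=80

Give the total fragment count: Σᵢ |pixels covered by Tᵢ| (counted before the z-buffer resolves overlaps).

T0:
  2·area = 28
  edge (4, 16)→(0, 18): d=(-4,2) right/bottom  bias=-1
  edge (0, 18)→(6, 8): d=(6,-10) top-left  bias=+0
  edge (6, 8)→(4, 16): d=(-2,8) right/bottom  bias=-1
    (4,1)@(9, 3): e=[42,0,-14] → ·  [on edge]
    (2,5)@(5, 11): e=[18,8,2] → #
    (3,5)@(7, 11): e=[14,28,-14] → ·
    (1,6)@(3, 13): e=[14,0,14] → #  [on edge]
    (2,6)@(5, 13): e=[10,20,-2] → ·
    (1,7)@(3, 15): e=[6,12,10] → #
    (2,7)@(5, 15): e=[2,32,-6] → ·
    (0,8)@(1, 17): e=[2,4,22] → #
    (1,8)@(3, 17): e=[-2,24,6] → ·
    (0,9)@(1, 19): e=[-6,16,18] → ·
  covered (4 px):
    · · · · ·
    · · · · ·
    · · · · ·
    · · · · ·
    · · · · ·
    · · # · ·
    · # · · ·
    · # · · ·
    # · · · ·
    · · · · ·
T1:
  2·area = 28
  edge (0, 18)→(2, 10): d=(2,-8) top-left  bias=+0
  edge (2, 10)→(6, 8): d=(4,-2) top-left  bias=+0
  edge (6, 8)→(0, 18): d=(-6,10) right/bottom  bias=-1
    (4,1)@(9, 3): e=[42,-14,0] → ·  [on edge]
    (2,4)@(5, 9): e=[22,2,4] → #
    (3,4)@(7, 9): e=[38,6,-16] → ·
    (1,5)@(3, 11): e=[10,6,12] → #
    (2,5)@(5, 11): e=[26,10,-8] → ·
    (1,6)@(3, 13): e=[14,14,0] → ·  [on edge]
    (0,7)@(1, 15): e=[2,18,8] → #
    (1,7)@(3, 15): e=[18,22,-12] → ·
    (0,8)@(1, 17): e=[6,26,-4] → ·
  covered (3 px):
    · · · · ·
    · · · · ·
    · · · · ·
    · · · · ·
    · · # · ·
    · # · · ·
    · · · · ·
    # · · · ·
    · · · · ·
    · · · · ·

Answer: 7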